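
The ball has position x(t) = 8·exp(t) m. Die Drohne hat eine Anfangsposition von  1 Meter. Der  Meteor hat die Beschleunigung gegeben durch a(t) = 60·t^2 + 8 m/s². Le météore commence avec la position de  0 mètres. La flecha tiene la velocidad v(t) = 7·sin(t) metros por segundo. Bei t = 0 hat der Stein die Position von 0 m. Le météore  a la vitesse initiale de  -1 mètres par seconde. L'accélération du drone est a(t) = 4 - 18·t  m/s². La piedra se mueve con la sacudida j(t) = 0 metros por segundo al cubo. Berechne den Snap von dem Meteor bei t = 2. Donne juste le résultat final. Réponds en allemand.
s(2) = 120.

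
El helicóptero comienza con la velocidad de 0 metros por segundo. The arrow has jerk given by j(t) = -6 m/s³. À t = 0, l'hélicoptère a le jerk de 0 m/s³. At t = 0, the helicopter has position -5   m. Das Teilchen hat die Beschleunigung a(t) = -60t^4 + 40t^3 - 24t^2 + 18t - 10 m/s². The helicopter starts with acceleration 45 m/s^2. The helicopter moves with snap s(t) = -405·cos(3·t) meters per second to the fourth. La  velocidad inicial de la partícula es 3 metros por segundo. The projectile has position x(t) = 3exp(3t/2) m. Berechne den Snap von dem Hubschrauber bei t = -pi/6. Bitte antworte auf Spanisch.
Usando s(t) = -405·cos(3·t) y sustituyendo t = -pi/6, encontramos s = 0.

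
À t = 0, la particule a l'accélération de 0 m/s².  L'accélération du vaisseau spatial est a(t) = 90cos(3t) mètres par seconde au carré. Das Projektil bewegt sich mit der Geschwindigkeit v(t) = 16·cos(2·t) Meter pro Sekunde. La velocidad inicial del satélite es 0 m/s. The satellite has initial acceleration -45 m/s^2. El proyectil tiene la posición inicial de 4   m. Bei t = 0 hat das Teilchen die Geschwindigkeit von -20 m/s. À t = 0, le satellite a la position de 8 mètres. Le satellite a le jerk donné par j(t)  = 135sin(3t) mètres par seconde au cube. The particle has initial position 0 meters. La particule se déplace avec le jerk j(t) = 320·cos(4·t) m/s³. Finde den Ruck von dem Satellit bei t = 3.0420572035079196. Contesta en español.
Tenemos la sacudida j(t) = 135·sin(3·t). Sustituyendo t = 3.0420572035079196: j(3.0420572035079196) = 39.7154496114635.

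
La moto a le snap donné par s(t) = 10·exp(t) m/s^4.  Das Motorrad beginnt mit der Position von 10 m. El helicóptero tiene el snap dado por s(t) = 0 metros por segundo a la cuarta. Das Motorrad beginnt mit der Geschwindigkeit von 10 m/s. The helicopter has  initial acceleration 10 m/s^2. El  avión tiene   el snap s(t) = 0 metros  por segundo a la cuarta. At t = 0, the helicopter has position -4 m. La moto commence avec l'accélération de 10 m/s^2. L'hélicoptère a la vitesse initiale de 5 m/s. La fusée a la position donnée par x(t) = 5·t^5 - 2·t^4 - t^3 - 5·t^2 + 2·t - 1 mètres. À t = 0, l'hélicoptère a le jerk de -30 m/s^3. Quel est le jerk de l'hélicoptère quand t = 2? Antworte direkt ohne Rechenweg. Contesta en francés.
Le jerk à t = 2 est j = -30.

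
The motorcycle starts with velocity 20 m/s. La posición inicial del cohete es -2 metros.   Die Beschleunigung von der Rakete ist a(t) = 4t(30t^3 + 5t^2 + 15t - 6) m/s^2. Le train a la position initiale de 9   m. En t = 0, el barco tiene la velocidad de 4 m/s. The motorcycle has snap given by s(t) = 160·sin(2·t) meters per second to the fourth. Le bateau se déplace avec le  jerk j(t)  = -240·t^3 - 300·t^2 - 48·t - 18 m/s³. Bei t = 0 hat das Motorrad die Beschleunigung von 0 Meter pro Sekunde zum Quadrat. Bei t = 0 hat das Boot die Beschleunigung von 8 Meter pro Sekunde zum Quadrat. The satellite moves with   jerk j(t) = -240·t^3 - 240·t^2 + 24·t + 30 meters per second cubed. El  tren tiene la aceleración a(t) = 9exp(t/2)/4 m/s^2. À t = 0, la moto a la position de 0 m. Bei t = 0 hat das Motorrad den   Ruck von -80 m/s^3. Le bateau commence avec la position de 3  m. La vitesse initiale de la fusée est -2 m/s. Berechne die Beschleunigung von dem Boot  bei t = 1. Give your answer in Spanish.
Para resolver esto, necesitamos tomar 1 antiderivada de nuestra ecuación de la sacudida j(t) = -240·t^3 - 300·t^2 - 48·t - 18. Tomando ∫j(t)dt y aplicando a(0) = 8, encontramos a(t) = -60·t^4 - 100·t^3 - 24·t^2 - 18·t + 8. Tenemos la aceleración a(t) = -60·t^4 - 100·t^3 - 24·t^2 - 18·t + 8. Sustituyendo t = 1: a(1) = -194.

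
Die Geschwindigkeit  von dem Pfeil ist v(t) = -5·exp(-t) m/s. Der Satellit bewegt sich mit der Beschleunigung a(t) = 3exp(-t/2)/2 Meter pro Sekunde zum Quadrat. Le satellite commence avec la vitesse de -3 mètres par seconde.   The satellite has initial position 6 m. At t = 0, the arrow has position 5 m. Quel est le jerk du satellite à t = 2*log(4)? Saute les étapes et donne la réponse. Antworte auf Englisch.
The jerk at t = 2*log(4) is j = -3/16.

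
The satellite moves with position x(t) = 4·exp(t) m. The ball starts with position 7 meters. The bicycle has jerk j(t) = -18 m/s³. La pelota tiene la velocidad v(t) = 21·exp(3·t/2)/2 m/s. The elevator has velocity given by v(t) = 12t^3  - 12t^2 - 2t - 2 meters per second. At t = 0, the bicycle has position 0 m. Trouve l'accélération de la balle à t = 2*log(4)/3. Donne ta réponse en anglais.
Starting from velocity v(t) = 21·exp(3·t/2)/2, we take 1 derivative. Differentiating velocity, we get acceleration: a(t) = 63·exp(3·t/2)/4. Using a(t) = 63·exp(3·t/2)/4 and substituting t = 2*log(4)/3, we find a = 63.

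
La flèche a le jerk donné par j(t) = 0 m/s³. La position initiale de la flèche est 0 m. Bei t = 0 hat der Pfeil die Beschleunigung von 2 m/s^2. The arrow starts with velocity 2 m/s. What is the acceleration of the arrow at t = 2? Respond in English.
We must find the antiderivative of our jerk equation j(t) = 0 1 time. Finding the integral of j(t) and using a(0) = 2: a(t) = 2. We have acceleration a(t) = 2. Substituting t = 2: a(2) = 2.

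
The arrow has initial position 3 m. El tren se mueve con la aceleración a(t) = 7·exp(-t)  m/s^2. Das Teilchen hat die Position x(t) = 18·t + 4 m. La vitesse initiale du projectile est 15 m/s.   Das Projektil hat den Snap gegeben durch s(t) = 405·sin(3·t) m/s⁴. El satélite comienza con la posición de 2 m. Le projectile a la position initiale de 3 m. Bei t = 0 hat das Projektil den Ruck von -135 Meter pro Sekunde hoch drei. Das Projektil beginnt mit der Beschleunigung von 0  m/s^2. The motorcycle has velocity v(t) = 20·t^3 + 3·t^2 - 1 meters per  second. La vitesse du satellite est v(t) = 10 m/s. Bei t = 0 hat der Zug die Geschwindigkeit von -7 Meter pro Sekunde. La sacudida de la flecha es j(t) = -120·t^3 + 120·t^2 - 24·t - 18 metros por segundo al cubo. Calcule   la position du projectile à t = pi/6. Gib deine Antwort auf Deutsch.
Um dies zu lösen, müssen wir 4 Stammfunktionen unserer Gleichung für den Snap s(t) = 405·sin(3·t) finden. Mit ∫s(t)dt und Anwendung von j(0) = -135, finden wir j(t) = -135·cos(3·t). Mit ∫j(t)dt und Anwendung von a(0) = 0, finden wir a(t) = -45·sin(3·t). Durch Integration von der Beschleunigung und Verwendung der Anfangsbedingung v(0) = 15, erhalten wir v(t) = 15·cos(3·t). Das Integral von der Geschwindigkeit ist die Position. Mit x(0) = 3 erhalten wir x(t) = 5·sin(3·t) + 3. Aus der Gleichung für die Position x(t) = 5·sin(3·t) + 3, setzen wir t = pi/6 ein und erhalten x = 8.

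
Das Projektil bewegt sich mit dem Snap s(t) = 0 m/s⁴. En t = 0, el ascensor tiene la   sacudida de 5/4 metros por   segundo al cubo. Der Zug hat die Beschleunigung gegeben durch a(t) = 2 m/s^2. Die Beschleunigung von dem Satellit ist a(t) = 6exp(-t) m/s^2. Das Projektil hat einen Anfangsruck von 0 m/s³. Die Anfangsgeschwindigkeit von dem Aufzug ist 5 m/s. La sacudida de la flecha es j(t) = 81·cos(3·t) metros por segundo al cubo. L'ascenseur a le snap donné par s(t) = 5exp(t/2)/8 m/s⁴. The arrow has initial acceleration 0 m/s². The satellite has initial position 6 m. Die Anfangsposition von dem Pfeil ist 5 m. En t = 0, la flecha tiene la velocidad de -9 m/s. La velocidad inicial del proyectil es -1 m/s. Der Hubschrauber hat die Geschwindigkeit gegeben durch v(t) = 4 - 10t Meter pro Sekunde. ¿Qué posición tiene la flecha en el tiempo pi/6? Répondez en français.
En partant du jerk j(t) = 81·cos(3·t), nous prenons 3 intégrales. En intégrant le jerk et en utilisant la condition initiale a(0) = 0, nous obtenons a(t) = 27·sin(3·t). La primitive de l'accélération, avec v(0) = -9, donne la vitesse: v(t) = -9·cos(3·t). La primitive de la vitesse, avec x(0) = 5, donne la position: x(t) = 5 - 3·sin(3·t). De l'équation de la position x(t) = 5 - 3·sin(3·t), nous substituons t = pi/6 pour obtenir x = 2.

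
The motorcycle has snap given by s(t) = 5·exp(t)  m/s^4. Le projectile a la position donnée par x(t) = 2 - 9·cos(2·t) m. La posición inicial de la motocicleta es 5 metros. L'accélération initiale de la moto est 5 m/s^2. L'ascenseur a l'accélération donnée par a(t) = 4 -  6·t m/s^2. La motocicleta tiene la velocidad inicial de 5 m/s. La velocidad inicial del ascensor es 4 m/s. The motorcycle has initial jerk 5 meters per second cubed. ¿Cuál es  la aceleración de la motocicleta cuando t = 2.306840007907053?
Necesitamos integrar nuestra ecuación del snap s(t) = 5·exp(t) 2 veces. La antiderivada del snap, con j(0) = 5, da la sacudida: j(t) = 5·exp(t). La antiderivada de la sacudida es la aceleración. Usando a(0) = 5, obtenemos a(t) = 5·exp(t). De la ecuación de la aceleración a(t) = 5·exp(t), sustituimos t = 2.306840007907053 para obtener a = 50.2131989957922.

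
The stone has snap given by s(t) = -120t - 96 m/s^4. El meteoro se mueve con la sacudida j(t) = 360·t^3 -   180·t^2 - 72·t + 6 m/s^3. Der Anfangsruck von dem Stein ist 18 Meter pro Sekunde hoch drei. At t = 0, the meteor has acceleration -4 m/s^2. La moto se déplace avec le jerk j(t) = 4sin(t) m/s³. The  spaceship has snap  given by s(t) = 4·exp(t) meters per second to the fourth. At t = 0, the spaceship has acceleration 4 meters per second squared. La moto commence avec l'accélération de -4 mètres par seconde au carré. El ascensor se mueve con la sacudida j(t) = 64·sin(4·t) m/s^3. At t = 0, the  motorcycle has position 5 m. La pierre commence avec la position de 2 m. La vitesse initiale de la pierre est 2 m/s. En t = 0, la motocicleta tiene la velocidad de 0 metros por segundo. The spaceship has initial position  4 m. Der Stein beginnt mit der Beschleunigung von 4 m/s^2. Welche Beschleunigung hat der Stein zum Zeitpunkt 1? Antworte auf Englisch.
We must find the antiderivative of our snap equation s(t) = -120·t - 96 2 times. The integral of snap, with j(0) = 18, gives jerk: j(t) = -60·t^2 - 96·t + 18. The integral of jerk is acceleration. Using a(0) = 4, we get a(t) = -20·t^3 - 48·t^2 + 18·t + 4. Using a(t) = -20·t^3 - 48·t^2 + 18·t + 4 and substituting t = 1, we find a = -46.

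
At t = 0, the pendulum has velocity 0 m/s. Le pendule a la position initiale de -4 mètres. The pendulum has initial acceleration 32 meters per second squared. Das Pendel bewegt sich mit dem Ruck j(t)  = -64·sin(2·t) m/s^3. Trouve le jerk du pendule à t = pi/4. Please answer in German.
Mit j(t) = -64·sin(2·t) und Einsetzen von t = pi/4, finden wir j = -64.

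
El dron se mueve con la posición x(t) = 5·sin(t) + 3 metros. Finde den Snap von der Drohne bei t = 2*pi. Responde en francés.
Pour résoudre ceci, nous devons prendre 4 dérivées de notre équation de la position x(t) = 5·sin(t) + 3. La dérivée de la position donne la vitesse: v(t) = 5·cos(t). La dérivée de la vitesse donne l'accélération: a(t) = -5·sin(t). En dérivant l'accélération, nous obtenons le jerk: j(t) = -5·cos(t). La dérivée du jerk donne le snap: s(t) = 5·sin(t). Nous avons le snap s(t) = 5·sin(t). En substituant t = 2*pi: s(2*pi) = 0.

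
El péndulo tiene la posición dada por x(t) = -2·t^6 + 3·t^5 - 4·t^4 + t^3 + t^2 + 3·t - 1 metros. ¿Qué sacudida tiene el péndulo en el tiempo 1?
Para resolver esto, necesitamos tomar 3 derivadas de nuestra ecuación de la posición x(t) = -2·t^6 + 3·t^5 - 4·t^4 + t^3 + t^2 + 3·t - 1. Derivando la posición, obtenemos la velocidad: v(t) = -12·t^5 + 15·t^4 - 16·t^3 + 3·t^2 + 2·t + 3. Tomando d/dt de v(t), encontramos a(t) = -60·t^4 + 60·t^3 - 48·t^2 + 6·t + 2. Derivando la aceleración, obtenemos la sacudida: j(t) = -240·t^3 + 180·t^2 - 96·t + 6. Tenemos la sacudida j(t) = -240·t^3 + 180·t^2 - 96·t + 6. Sustituyendo t = 1: j(1) = -150.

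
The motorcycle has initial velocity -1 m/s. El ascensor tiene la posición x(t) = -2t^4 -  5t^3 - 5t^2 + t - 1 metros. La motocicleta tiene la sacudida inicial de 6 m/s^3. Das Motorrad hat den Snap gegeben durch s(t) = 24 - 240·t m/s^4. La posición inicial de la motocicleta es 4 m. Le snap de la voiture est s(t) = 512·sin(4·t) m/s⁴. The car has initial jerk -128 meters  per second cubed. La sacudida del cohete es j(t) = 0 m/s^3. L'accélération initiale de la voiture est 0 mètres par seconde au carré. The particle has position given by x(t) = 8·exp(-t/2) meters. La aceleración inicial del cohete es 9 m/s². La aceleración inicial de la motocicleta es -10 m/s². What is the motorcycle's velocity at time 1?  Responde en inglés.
To find the answer, we compute 3 antiderivatives of s(t) = 24 - 240·t. The integral of snap, with j(0) = 6, gives jerk: j(t) = -120·t^2 + 24·t + 6. Finding the integral of j(t) and using a(0) = -10: a(t) = -40·t^3 + 12·t^2 + 6·t - 10. The integral of acceleration, with v(0) = -1, gives velocity: v(t) = -10·t^4 + 4·t^3 + 3·t^2 - 10·t - 1. From the given velocity equation v(t) = -10·t^4 + 4·t^3 + 3·t^2 - 10·t - 1, we substitute t = 1 to get v = -14.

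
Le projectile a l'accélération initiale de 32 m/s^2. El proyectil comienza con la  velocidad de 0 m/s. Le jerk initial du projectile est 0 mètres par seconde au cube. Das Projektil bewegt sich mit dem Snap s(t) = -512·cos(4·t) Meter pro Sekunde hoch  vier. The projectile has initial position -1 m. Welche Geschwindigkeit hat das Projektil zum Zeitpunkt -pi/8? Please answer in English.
To find the answer, we compute 3 antiderivatives of s(t) = -512·cos(4·t). The integral of snap, with j(0) = 0, gives jerk: j(t) = -128·sin(4·t). The antiderivative of jerk, with a(0) = 32, gives acceleration: a(t) = 32·cos(4·t). Finding the antiderivative of a(t) and using v(0) = 0: v(t) = 8·sin(4·t). We have velocity v(t) = 8·sin(4·t). Substituting t = -pi/8: v(-pi/8) = -8.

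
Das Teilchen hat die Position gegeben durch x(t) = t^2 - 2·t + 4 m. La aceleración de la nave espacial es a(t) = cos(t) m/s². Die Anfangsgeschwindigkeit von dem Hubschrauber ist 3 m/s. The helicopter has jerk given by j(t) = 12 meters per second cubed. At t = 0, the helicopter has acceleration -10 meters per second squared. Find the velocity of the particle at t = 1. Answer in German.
Wir müssen unsere Gleichung für die Position x(t) = t^2 - 2·t + 4 1-mal ableiten. Mit d/dt von x(t) finden wir v(t) = 2·t - 2. Wir haben die Geschwindigkeit v(t) = 2·t - 2. Durch Einsetzen von t = 1: v(1) = 0.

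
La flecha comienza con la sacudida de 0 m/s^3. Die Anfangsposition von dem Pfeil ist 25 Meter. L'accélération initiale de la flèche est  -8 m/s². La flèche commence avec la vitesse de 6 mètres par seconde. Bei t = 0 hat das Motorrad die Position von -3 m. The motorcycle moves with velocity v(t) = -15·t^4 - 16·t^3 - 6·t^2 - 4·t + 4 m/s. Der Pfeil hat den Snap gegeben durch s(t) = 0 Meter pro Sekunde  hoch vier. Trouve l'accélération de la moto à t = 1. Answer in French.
Nous devons dériver notre équation de la vitesse v(t) = -15·t^4 - 16·t^3 - 6·t^2 - 4·t + 4 1 fois. La dérivée de la vitesse donne l'accélération: a(t) = -60·t^3 - 48·t^2 - 12·t - 4. En utilisant a(t) = -60·t^3 - 48·t^2 - 12·t - 4 et en substituant t = 1, nous trouvons a = -124.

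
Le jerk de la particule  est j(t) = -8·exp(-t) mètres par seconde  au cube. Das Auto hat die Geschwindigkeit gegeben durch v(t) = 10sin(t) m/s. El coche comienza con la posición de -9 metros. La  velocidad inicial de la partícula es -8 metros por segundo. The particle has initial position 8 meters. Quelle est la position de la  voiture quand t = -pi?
Pour résoudre ceci, nous devons prendre 1 primitive de notre équation de la vitesse v(t) = 10·sin(t). En prenant ∫v(t)dt et en appliquant x(0) = -9, nous trouvons x(t) = 1 - 10·cos(t). De l'équation de la position x(t) = 1 - 10·cos(t), nous substituons t = -pi pour obtenir x = 11.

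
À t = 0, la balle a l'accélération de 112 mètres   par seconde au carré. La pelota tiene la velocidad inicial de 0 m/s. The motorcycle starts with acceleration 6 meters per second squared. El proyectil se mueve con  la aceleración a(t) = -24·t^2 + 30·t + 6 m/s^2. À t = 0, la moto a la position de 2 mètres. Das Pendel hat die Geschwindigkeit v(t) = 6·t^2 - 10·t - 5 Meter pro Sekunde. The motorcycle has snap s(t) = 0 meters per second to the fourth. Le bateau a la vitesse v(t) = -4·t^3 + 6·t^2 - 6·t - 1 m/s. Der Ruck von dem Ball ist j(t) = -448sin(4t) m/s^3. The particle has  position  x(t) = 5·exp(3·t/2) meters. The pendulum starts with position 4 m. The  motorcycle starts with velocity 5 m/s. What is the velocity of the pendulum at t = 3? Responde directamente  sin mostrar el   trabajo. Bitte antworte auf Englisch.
At t = 3, v = 19.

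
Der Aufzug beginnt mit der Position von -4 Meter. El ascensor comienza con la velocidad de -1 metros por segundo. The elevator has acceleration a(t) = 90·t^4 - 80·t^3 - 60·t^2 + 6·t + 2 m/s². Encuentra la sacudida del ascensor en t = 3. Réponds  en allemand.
Um dies zu lösen, müssen wir 1 Ableitung unserer Gleichung für die Beschleunigung a(t) = 90·t^4 - 80·t^3 - 60·t^2 + 6·t + 2 nehmen. Durch Ableiten von der Beschleunigung erhalten wir den Ruck: j(t) = 360·t^3 - 240·t^2 - 120·t + 6. Wir haben den Ruck j(t) = 360·t^3 - 240·t^2 - 120·t + 6. Durch Einsetzen von t = 3: j(3) = 7206.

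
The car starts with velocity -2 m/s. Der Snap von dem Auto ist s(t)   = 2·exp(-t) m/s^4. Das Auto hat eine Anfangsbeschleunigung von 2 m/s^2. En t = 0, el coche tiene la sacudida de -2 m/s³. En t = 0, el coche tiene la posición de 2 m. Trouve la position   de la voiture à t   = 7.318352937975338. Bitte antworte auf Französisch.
En partant du snap s(t) = 2·exp(-t), nous prenons 4 primitives. En prenant ∫s(t)dt et en appliquant j(0) = -2, nous trouvons j(t) = -2·exp(-t). L'intégrale du jerk est l'accélération. En utilisant a(0) = 2, nous obtenons a(t) = 2·exp(-t). En intégrant l'accélération et en utilisant la condition initiale v(0) = -2, nous obtenons v(t) = -2·exp(-t). En prenant ∫v(t)dt et en appliquant x(0) = 2, nous trouvons x(t) = 2·exp(-t). De l'équation de la position x(t) = 2·exp(-t), nous substituons t = 7.318352937975338 pour obtenir x = 0.00132650746419815.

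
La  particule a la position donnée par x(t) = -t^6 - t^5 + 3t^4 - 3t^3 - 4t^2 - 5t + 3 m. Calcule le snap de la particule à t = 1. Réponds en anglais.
Starting from position x(t) = -t^6 - t^5 + 3·t^4 - 3·t^3 - 4·t^2 - 5·t + 3, we take 4 derivatives. Taking d/dt of x(t), we find v(t) = -6·t^5 - 5·t^4 + 12·t^3 - 9·t^2 - 8·t - 5. Differentiating velocity, we get acceleration: a(t) = -30·t^4 - 20·t^3 + 36·t^2 - 18·t - 8. The derivative of acceleration gives jerk: j(t) = -120·t^3 - 60·t^2 + 72·t - 18. Differentiating jerk, we get snap: s(t) = -360·t^2 - 120·t + 72. Using s(t) = -360·t^2 - 120·t + 72 and substituting t = 1, we find s = -408.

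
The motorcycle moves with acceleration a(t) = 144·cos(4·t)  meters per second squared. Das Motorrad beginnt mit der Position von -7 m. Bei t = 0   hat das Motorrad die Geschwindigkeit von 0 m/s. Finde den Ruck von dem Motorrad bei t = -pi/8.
Ausgehend von der Beschleunigung a(t) = 144·cos(4·t), nehmen wir 1 Ableitung. Durch Ableiten von der Beschleunigung erhalten wir den Ruck: j(t) = -576·sin(4·t). Wir haben den Ruck j(t) = -576·sin(4·t). Durch Einsetzen von t = -pi/8: j(-pi/8) = 576.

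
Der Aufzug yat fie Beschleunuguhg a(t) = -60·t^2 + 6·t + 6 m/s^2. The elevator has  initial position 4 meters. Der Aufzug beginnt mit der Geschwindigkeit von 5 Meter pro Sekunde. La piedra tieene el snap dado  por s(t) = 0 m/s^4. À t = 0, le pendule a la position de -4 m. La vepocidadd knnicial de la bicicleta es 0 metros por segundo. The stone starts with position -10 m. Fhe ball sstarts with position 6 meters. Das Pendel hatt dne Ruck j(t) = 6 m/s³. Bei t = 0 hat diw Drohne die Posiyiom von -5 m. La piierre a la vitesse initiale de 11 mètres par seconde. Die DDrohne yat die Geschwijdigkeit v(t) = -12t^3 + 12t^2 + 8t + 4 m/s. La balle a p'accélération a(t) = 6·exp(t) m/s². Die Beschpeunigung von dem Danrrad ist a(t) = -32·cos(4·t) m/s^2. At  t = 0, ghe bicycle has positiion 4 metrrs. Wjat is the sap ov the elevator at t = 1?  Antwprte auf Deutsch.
Wir müssen unsere Gleichung für die Beschleunigung a(t) = -60·t^2 + 6·t + 6 2-mal ableiten. Die Ableitung von der Beschleunigung ergibt den Ruck: j(t) = 6 - 120·t. Die Ableitung von dem Ruck ergibt den Snap: s(t) = -120. Aus der Gleichung für den Snap s(t) = -120, setzen wir t = 1 ein und erhalten s = -120.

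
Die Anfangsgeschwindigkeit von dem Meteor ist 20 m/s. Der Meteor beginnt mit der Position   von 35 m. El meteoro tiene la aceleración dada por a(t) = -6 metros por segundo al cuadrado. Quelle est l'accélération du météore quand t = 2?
De l'équation de l'accélération a(t) = -6, nous substituons t = 2 pour obtenir a = -6.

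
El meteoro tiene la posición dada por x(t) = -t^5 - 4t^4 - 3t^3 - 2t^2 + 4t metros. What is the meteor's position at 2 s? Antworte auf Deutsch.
Mit x(t) = -t^5 - 4·t^4 - 3·t^3 - 2·t^2 + 4·t und Einsetzen von t = 2, finden wir x = -120.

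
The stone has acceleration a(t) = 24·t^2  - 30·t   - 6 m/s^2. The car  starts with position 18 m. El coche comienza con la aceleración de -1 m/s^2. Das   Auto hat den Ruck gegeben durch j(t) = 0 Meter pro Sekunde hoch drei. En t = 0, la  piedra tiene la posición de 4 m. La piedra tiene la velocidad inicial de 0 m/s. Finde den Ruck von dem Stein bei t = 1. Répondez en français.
Nous devons dériver notre équation de l'accélération a(t) = 24·t^2 - 30·t - 6 1 fois. La dérivée de l'accélération donne le jerk: j(t) = 48·t - 30. En utilisant j(t) = 48·t - 30 et en substituant t = 1, nous trouvons j = 18.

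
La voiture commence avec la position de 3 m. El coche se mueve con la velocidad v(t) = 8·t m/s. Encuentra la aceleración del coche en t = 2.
Debemos derivar nuestra ecuación de la velocidad v(t) = 8·t 1 vez. La derivada de la velocidad da la aceleración: a(t) = 8. Tenemos la aceleración a(t) = 8. Sustituyendo t = 2: a(2) = 8.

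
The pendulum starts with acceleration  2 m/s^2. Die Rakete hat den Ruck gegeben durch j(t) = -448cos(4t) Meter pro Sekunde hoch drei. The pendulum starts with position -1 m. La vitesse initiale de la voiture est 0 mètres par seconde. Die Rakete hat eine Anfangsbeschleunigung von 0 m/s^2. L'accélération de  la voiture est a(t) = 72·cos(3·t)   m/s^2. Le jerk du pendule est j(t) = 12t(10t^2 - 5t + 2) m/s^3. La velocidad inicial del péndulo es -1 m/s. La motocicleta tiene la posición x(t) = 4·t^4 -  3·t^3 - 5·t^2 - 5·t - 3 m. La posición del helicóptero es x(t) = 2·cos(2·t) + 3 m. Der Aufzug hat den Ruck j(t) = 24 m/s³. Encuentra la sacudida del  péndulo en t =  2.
De la ecuación de la sacudida j(t) = 12·t·(10·t^2 - 5·t + 2), sustituimos t = 2 para obtener j = 768.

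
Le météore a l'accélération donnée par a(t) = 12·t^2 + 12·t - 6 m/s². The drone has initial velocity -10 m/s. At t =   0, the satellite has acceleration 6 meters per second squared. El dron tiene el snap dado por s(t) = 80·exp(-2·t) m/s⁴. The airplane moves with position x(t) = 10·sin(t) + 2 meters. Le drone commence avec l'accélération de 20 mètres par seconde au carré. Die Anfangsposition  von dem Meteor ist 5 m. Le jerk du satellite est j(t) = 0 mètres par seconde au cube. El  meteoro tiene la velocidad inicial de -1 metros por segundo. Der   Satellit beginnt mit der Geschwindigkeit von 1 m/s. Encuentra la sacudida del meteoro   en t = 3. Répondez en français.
En partant de l'accélération a(t) = 12·t^2 + 12·t - 6, nous prenons 1 dérivée. En prenant d/dt de a(t), nous trouvons j(t) = 24·t + 12. Nous avons le jerk j(t) = 24·t + 12. En substituant t = 3: j(3) = 84.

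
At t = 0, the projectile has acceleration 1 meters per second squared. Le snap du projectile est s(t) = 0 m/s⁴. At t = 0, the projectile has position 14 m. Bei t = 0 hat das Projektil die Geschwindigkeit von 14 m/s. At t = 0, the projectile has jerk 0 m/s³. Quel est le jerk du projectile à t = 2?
Pour résoudre ceci, nous devons prendre 1 intégrale de notre équation du snap s(t) = 0. L'intégrale du snap, avec j(0) = 0, donne le jerk: j(t) = 0. De l'équation du jerk j(t) = 0, nous substituons t = 2 pour obtenir j = 0.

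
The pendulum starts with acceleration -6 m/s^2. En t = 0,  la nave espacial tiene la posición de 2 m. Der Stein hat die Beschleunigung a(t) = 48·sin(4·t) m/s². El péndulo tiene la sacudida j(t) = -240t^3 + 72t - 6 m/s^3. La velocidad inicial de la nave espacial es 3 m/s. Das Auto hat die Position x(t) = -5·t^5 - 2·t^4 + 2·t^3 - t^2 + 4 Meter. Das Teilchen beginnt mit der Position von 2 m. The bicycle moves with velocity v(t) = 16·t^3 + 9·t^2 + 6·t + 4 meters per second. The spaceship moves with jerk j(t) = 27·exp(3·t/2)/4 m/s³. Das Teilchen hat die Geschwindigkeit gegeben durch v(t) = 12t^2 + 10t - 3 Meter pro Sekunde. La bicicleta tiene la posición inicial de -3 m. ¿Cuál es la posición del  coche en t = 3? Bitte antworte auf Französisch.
En utilisant x(t) = -5·t^5 - 2·t^4 + 2·t^3 - t^2 + 4 et en substituant t = 3, nous trouvons x = -1328.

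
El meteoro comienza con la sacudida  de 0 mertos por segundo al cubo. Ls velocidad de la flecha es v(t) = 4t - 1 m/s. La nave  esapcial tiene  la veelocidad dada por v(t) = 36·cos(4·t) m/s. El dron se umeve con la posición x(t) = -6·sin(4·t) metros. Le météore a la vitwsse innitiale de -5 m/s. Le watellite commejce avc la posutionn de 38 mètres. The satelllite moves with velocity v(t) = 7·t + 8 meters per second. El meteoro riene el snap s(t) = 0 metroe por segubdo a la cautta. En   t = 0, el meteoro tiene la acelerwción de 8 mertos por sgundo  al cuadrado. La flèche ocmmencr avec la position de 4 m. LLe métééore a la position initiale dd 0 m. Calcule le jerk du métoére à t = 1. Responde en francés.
Nous devons trouver l'intégrale de notre équation du snap s(t) = 0 1 fois. En intégrant le snap et en utilisant la condition initiale j(0) = 0, nous obtenons j(t) = 0. En utilisant j(t) = 0 et en substituant t = 1, nous trouvons j = 0.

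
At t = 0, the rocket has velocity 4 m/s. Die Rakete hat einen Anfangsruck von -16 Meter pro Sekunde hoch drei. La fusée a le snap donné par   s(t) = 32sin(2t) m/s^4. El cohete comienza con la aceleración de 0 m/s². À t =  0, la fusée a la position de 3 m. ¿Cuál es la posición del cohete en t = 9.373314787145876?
Partiendo del snap s(t) = 32·sin(2·t), tomamos 4 integrales. La integral del snap, con j(0) = -16, da la sacudida: j(t) = -16·cos(2·t). La antiderivada de la sacudida, con a(0) = 0, da la aceleración: a(t) = -8·sin(2·t). La integral de la aceleración es la velocidad. Usando v(0) = 4, obtenemos v(t) = 4·cos(2·t). La integral de la velocidad, con x(0) = 3, da la posición: x(t) = 2·sin(2·t) + 3. De la ecuación de la posición x(t) = 2·sin(2·t) + 3, sustituimos t = 9.373314787145876 para obtener x = 2.79451057454190.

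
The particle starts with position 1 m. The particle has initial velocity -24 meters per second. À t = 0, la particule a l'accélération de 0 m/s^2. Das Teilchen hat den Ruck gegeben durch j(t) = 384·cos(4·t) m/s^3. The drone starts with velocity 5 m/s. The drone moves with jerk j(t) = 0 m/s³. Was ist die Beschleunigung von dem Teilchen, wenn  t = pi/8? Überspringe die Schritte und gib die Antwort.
Die Antwort ist 96.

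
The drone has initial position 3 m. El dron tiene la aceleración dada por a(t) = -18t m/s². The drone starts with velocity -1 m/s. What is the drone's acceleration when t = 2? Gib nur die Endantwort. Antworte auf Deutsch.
a(2) = -36.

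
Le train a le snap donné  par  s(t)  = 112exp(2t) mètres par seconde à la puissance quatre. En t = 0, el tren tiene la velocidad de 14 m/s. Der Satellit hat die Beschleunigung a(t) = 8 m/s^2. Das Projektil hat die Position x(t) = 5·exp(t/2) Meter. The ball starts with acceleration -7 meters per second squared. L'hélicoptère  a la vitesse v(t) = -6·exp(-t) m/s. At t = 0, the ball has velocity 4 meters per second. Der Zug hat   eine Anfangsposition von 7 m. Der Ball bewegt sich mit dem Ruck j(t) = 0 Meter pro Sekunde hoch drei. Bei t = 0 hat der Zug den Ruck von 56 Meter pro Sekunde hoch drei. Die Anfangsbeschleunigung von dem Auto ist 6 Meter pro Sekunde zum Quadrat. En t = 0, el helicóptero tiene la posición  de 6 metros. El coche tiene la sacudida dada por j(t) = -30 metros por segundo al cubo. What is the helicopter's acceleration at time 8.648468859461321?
Starting from velocity v(t) = -6·exp(-t), we take 1 derivative. The derivative of velocity gives acceleration: a(t) = 6·exp(-t). We have acceleration a(t) = 6·exp(-t). Substituting t = 8.648468859461321: a(8.648468859461321) = 0.00105237118417218.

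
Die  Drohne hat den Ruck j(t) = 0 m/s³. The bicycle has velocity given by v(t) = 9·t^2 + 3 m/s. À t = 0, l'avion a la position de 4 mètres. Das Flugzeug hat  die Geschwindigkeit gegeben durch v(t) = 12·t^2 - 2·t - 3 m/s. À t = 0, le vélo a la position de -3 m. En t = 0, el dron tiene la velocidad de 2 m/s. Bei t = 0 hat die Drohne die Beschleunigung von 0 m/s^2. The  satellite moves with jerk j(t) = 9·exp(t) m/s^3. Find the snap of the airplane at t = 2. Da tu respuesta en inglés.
To solve this, we need to take 3 derivatives of our velocity equation v(t) = 12·t^2 - 2·t - 3. The derivative of velocity gives acceleration: a(t) = 24·t - 2. Taking d/dt of a(t), we find j(t) = 24. Taking d/dt of j(t), we find s(t) = 0. Using s(t) = 0 and substituting t = 2, we find s = 0.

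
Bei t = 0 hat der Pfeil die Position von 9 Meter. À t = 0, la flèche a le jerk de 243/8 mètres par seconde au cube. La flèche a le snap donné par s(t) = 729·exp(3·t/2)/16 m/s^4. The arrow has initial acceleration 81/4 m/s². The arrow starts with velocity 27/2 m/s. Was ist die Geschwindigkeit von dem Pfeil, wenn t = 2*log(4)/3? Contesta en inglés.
We must find the integral of our snap equation s(t) = 729·exp(3·t/2)/16 3 times. Taking ∫s(t)dt and applying j(0) = 243/8, we find j(t) = 243·exp(3·t/2)/8. The integral of jerk is acceleration. Using a(0) = 81/4, we get a(t) = 81·exp(3·t/2)/4. The integral of acceleration, with v(0) = 27/2, gives velocity: v(t) = 27·exp(3·t/2)/2. Using v(t) = 27·exp(3·t/2)/2 and substituting t = 2*log(4)/3, we find v = 54.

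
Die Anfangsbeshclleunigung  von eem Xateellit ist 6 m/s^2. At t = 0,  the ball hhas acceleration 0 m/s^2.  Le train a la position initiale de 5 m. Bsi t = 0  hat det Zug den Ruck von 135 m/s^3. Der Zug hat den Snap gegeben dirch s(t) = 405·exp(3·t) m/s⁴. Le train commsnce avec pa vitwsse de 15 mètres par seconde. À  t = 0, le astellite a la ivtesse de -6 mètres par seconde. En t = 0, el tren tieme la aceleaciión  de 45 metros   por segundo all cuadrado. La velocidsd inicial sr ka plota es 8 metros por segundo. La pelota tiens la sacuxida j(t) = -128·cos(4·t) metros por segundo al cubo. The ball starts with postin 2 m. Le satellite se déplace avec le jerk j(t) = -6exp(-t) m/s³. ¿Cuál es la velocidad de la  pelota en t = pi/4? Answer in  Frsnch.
Nous devons intégrer notre équation du jerk j(t) = -128·cos(4·t) 2 fois. En intégrant le jerk et en utilisant la condition initiale a(0) = 0, nous obtenons a(t) = -32·sin(4·t). En intégrant l'accélération et en utilisant la condition initiale v(0) = 8, nous obtenons v(t) = 8·cos(4·t). En utilisant v(t) = 8·cos(4·t) et en substituant t = pi/4, nous trouvons v = -8.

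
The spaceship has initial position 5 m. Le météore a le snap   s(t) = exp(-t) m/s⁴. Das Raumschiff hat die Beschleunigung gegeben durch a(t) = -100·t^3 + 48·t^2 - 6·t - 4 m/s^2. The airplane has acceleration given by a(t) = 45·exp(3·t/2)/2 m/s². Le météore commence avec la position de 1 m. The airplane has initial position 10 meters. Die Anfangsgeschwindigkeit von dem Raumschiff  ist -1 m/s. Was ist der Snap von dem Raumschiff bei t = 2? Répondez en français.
Nous devons dériver notre équation de l'accélération a(t) = -100·t^3 + 48·t^2 - 6·t - 4 2 fois. La dérivée de l'accélération donne le jerk: j(t) = -300·t^2 + 96·t - 6. La dérivée du jerk donne le snap: s(t) = 96 - 600·t. En utilisant s(t) = 96 - 600·t et en substituant t = 2, nous trouvons s = -1104.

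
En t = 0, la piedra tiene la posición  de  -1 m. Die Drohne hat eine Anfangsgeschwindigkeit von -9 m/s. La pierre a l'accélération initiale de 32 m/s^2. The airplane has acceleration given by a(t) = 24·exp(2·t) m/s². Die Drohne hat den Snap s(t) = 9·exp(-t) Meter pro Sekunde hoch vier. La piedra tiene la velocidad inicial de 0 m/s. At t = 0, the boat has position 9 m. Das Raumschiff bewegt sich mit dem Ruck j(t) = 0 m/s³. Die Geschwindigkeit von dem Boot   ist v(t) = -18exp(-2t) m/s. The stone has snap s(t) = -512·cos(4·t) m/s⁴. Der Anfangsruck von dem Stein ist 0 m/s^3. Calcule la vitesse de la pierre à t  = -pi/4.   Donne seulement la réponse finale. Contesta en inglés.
At t = -pi/4, v = 0.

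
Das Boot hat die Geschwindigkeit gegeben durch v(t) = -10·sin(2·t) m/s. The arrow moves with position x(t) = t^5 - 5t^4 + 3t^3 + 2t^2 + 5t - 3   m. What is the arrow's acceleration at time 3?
We must differentiate our position equation x(t) = t^5 - 5·t^4 + 3·t^3 + 2·t^2 + 5·t - 3 2 times. Taking d/dt of x(t), we find v(t) = 5·t^4 - 20·t^3 + 9·t^2 + 4·t + 5. The derivative of velocity gives acceleration: a(t) = 20·t^3 - 60·t^2 + 18·t + 4. From the given acceleration equation a(t) = 20·t^3 - 60·t^2 + 18·t + 4, we substitute t = 3 to get a = 58.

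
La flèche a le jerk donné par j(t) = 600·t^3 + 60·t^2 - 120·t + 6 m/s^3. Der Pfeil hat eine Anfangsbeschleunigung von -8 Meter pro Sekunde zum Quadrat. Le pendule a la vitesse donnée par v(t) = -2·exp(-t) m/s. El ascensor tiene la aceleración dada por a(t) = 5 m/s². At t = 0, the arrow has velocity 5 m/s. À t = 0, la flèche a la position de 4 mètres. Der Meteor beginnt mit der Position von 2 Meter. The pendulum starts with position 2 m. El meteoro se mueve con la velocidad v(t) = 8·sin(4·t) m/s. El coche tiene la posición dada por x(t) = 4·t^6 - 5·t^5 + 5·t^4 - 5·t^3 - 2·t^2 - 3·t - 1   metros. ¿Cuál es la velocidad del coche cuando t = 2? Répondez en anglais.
Starting from position x(t) = 4·t^6 - 5·t^5 + 5·t^4 - 5·t^3 - 2·t^2 - 3·t - 1, we take 1 derivative. Differentiating position, we get velocity: v(t) = 24·t^5 - 25·t^4 + 20·t^3 - 15·t^2 - 4·t - 3. Using v(t) = 24·t^5 - 25·t^4 + 20·t^3 - 15·t^2 - 4·t - 3 and substituting t = 2, we find v = 457.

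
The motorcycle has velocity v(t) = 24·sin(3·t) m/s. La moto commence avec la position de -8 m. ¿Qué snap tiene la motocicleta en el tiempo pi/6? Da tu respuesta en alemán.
Ausgehend von der Geschwindigkeit v(t) = 24·sin(3·t), nehmen wir 3 Ableitungen. Mit d/dt von v(t) finden wir a(t) = 72·cos(3·t). Die Ableitung von der Beschleunigung ergibt den Ruck: j(t) = -216·sin(3·t). Die Ableitung von dem Ruck ergibt den Snap: s(t) = -648·cos(3·t). Mit s(t) = -648·cos(3·t) und Einsetzen von t = pi/6, finden wir s = 0.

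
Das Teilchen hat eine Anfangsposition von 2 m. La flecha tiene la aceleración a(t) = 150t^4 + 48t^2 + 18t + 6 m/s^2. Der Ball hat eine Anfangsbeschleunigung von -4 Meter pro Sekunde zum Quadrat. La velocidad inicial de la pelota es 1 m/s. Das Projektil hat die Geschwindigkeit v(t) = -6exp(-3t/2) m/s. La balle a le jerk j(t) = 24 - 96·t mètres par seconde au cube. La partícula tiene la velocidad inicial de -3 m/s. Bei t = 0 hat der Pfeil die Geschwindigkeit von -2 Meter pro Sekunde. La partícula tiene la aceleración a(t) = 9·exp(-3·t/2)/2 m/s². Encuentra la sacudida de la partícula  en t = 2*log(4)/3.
Para resolver esto, necesitamos tomar 1 derivada de nuestra ecuación de la aceleración a(t) = 9·exp(-3·t/2)/2. La derivada de la aceleración da la sacudida: j(t) = -27·exp(-3·t/2)/4. Tenemos la sacudida j(t) = -27·exp(-3·t/2)/4. Sustituyendo t = 2*log(4)/3: j(2*log(4)/3) = -27/16.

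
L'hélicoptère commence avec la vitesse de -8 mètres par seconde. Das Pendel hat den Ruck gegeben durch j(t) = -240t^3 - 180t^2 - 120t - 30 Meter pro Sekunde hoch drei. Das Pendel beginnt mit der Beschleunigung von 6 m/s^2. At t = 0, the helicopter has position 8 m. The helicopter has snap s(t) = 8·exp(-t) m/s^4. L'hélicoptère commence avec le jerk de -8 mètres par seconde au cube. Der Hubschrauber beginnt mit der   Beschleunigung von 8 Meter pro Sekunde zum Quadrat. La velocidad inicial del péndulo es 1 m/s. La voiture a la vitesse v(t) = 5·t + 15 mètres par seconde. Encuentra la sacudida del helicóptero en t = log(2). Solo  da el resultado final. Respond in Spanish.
En t = log(2), j = -4.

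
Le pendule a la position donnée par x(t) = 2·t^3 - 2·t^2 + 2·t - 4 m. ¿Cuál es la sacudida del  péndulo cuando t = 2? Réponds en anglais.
To solve this, we need to take 3 derivatives of our position equation x(t) = 2·t^3 - 2·t^2 + 2·t - 4. The derivative of position gives velocity: v(t) = 6·t^2 - 4·t + 2. The derivative of velocity gives acceleration: a(t) = 12·t - 4. Differentiating acceleration, we get jerk: j(t) = 12. Using j(t) = 12 and substituting t = 2, we find j = 12.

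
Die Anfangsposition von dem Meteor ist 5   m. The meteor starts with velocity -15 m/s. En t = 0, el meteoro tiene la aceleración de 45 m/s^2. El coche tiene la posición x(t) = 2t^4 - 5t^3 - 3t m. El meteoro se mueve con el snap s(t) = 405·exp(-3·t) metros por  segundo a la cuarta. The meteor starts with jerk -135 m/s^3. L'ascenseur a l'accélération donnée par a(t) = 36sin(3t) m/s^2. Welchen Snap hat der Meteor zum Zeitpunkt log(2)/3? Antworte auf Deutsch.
Aus der Gleichung für den Snap s(t) = 405·exp(-3·t), setzen wir t = log(2)/3 ein und erhalten s = 405/2.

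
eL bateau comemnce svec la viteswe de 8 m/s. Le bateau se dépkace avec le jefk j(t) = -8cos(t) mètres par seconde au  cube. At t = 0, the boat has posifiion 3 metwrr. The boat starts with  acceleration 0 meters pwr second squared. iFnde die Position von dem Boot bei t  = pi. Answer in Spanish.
Para resolver esto, necesitamos tomar 3 antiderivadas de nuestra ecuación de la sacudida j(t) = -8·cos(t). La antiderivada de la sacudida, con a(0) = 0, da la aceleración: a(t) = -8·sin(t). Tomando ∫a(t)dt y aplicando v(0) = 8, encontramos v(t) = 8·cos(t). La antiderivada de la velocidad, con x(0) = 3, da la posición: x(t) = 8·sin(t) + 3. De la ecuación de la posición x(t) = 8·sin(t) + 3, sustituimos t = pi para obtener x = 3.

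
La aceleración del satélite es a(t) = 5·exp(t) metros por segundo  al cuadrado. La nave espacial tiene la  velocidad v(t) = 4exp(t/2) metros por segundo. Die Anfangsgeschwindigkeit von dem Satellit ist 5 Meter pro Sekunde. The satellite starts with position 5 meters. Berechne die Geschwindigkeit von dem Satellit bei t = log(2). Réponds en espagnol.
Para resolver esto, necesitamos tomar 1 integral de nuestra ecuación de la aceleración a(t) = 5·exp(t). La antiderivada de la aceleración es la velocidad. Usando v(0) = 5, obtenemos v(t) = 5·exp(t). Tenemos la velocidad v(t) = 5·exp(t). Sustituyendo t = log(2): v(log(2)) = 10.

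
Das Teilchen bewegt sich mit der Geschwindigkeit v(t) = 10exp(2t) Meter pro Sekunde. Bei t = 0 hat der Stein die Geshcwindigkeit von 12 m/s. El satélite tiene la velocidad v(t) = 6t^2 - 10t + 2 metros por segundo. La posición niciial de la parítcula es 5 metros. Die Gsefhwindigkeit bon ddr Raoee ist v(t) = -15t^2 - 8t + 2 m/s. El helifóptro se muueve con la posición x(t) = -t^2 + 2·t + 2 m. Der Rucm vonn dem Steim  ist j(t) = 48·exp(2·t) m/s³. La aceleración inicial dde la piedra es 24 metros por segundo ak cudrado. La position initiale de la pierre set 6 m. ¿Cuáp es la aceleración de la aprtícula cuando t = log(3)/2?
Debemos derivar nuestra ecuación de la velocidad v(t) = 10·exp(2·t) 1 vez. La derivada de la velocidad da la aceleración: a(t) = 20·exp(2·t). Usando a(t) = 20·exp(2·t) y sustituyendo t = log(3)/2, encontramos a = 60.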